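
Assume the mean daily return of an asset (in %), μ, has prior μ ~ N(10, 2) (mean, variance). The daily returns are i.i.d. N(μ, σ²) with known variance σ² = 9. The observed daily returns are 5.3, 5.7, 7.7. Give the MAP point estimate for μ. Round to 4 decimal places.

μ̂_MAP = 8.4933

n = 3; x̄ = (5.3 + 5.7 + 7.7)/3 = 18.7/3 = 187/30 ≈ 6.2333.
For a Normal prior and Normal likelihood with known variance, the posterior is Normal; its mode equals its mean, the precision-weighted average.
Prior precision 1/σ₀² = 1/2 = 0.5; data precision n/σ² = 3/9 = 1/3.
μ̂ = (0.5·10 + (1/3)·(187/30)) / (0.5 + 1/3) = (637/90)/(5/6) = 637/75 ≈ 8.4933.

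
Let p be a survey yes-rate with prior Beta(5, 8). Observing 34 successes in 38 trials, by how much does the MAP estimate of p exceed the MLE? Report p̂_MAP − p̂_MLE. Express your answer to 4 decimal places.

Posterior is Beta(39, 12); MAP = (39−1)/(51−2) = 38/49 ≈ 0.77551.
MLE ignores the prior: p̂_MLE = k/n = 34/38 ≈ 0.89474.
Difference = 38/49 − 34/38 = -111/931 ≈ -0.1192.

MAP − MLE = -0.1192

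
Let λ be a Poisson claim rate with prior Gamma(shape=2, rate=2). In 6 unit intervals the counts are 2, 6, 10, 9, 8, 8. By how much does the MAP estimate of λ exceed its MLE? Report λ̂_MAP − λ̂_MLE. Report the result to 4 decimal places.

MAP − MLE = -1.6667

Σxᵢ = 43. Posterior is Gamma(45, 8); MAP = (45−1)/8 = 44/8 ≈ 5.50000.
MLE = x̄ = 43/6 ≈ 7.16667.
Difference = 44/8 − 43/6 = -5/3 ≈ -1.6667.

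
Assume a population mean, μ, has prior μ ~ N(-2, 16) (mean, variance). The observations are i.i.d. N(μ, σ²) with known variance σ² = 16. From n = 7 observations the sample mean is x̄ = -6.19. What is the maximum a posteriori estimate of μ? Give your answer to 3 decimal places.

n = 7, x̄ = -6.19.
For a Normal prior and Normal likelihood with known variance, the posterior is Normal; its mode equals its mean, the precision-weighted average.
Prior precision 1/σ₀² = 1/16 = 0.0625; data precision n/σ² = 7/16 = 0.4375.
μ̂ = (0.0625·(-2) + 0.4375·(-6.19)) / (0.0625 + 0.4375) = (-2.833125)/0.5 = -5.66625 ≈ -5.666.

μ̂_MAP = -5.666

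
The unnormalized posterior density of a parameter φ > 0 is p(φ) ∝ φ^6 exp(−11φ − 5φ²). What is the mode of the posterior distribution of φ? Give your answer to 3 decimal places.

ℓ'(φ) = 6/φ − 11 − 10φ. Setting this to zero and multiplying by φ: 10φ² + 11φ − 6 = 0.
φ = (−11 + √(11² + 4·10·6)) / (2·10) = (−11 + √361) / 20 = (−11 + 19)/20 = 2/5.
ℓ''(φ) = −6/φ² − 10 < 0, confirming a maximum.

φ̂_MAP = 0.400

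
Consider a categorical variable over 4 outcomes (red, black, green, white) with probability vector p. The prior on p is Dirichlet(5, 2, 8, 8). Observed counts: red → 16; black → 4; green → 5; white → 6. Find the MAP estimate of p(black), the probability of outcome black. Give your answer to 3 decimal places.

The posterior is Dirichlet(αᵢ + nᵢ) = Dirichlet(21, 6, 13, 14).
For a Dirichlet(a₁,…,a_K) with all aᵢ > 1, the mode has j-th component (aⱼ − 1)/(Σaᵢ − K).
Here Σaᵢ = 54 and K = 4, so p(black) = (6 − 1)/(54 − 4) = 5/50 ≈ 0.100.

MAP estimate of p(black) = 0.100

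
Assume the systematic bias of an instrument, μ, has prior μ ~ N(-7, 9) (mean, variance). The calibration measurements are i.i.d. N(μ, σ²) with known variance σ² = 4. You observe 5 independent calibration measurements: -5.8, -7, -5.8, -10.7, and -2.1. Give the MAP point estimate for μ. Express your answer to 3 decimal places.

μ̂_MAP = -6.339

n = 5; x̄ = ((-5.8) + (-7) + (-5.8) + (-10.7) + (-2.1))/5 = -31.4/5 = -6.28.
For a Normal prior and Normal likelihood with known variance, the posterior is Normal; its mode equals its mean, the precision-weighted average.
Prior precision 1/σ₀² = 1/9; data precision n/σ² = 5/4 = 1.25.
μ̂ = ((1/9)·(-7) + 1.25·(-6.28)) / (1/9 + 1.25) = (-1553/180)/(49/36) = -1553/245 ≈ -6.339.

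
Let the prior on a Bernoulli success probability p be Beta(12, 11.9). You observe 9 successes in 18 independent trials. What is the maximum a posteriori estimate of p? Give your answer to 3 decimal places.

Prior: Beta(12, 11.9).
Data: 9 successes in 18 trials. The binomial likelihood contributes p^9(1−p)^9, so the posterior is Beta(12+9, 11.9+9) = Beta(21, 20.9).
For Beta(a, b) with a, b > 1 the mode is (a−1)/(a+b−2) = 20/39.9 ≈ 0.501.

p̂_MAP = 0.501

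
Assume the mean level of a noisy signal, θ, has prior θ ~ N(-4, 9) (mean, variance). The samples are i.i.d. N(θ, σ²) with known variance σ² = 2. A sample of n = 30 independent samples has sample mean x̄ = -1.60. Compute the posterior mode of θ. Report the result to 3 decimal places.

n = 30, x̄ = -1.60.
For a Normal prior and Normal likelihood with known variance, the posterior is Normal; its mode equals its mean, the precision-weighted average.
Prior precision 1/σ₀² = 1/9; data precision n/σ² = 30/2 = 15.
θ̂ = ((1/9)·(-4) + 15·(-1.6)) / (1/9 + 15) = (-220/9)/(136/9) = -55/34 ≈ -1.618.

θ̂_MAP = -1.618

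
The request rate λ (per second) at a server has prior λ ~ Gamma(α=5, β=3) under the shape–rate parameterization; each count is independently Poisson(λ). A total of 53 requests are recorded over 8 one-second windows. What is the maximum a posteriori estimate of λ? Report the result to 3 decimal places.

Σxᵢ = 53, n = 8.
Posterior ∝ λ^4e^(−3λ) · λ^53e^(−8λ) = λ^57e^(−11λ), i.e. Gamma(shape=58, rate=11).
The mode of a Gamma(a, b) with a ≥ 1 (shape–rate) is (a−1)/b = 57/11 ≈ 5.182.

λ̂_MAP = 5.182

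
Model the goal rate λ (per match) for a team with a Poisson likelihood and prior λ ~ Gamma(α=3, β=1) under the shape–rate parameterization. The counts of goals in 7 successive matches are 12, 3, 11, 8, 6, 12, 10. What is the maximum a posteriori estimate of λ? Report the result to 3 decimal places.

Σxᵢ = 12+3+11+8+6+12+10 = 62, with n = 7.
Posterior ∝ λ^2e^(−1λ) · λ^62e^(−7λ) = λ^64e^(−8λ), i.e. Gamma(shape=65, rate=8).
The mode of a Gamma(a, b) with a ≥ 1 (shape–rate) is (a−1)/b = 64/8 ≈ 8.000.

λ̂_MAP = 8.000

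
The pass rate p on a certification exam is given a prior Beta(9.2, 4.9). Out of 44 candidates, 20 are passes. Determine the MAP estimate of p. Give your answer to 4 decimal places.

p̂_MAP = 0.5027

Prior: Beta(9.2, 4.9).
Data: 20 successes in 44 trials. The binomial likelihood contributes p^20(1−p)^24, so the posterior is Beta(9.2+20, 4.9+24) = Beta(29.2, 28.9).
For Beta(a, b) with a, b > 1 the mode is (a−1)/(a+b−2) = 28.2/56.1 ≈ 0.5027.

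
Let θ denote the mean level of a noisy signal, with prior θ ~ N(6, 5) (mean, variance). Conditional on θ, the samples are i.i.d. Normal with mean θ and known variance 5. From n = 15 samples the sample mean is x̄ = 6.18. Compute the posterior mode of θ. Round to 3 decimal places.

n = 15, x̄ = 6.18.
For a Normal prior and Normal likelihood with known variance, the posterior is Normal; its mode equals its mean, the precision-weighted average.
Prior precision 1/σ₀² = 1/5 = 0.2; data precision n/σ² = 15/5 = 3.
θ̂ = (0.2·6 + 3·6.18) / (0.2 + 3) = 19.74/3.2 = 6.16875 ≈ 6.169.

θ̂_MAP = 6.169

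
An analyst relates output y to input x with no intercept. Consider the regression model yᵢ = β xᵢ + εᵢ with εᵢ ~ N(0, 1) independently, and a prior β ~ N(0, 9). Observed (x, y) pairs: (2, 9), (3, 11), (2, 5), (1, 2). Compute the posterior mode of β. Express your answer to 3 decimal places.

log p(β | y) = −Σ(yᵢ − βxᵢ)²/(2·1) − β²/(2·9) + const.
Setting the derivative to zero: Σxᵢ(yᵢ − βxᵢ)/1 − β/9 = 0, so β = Σxᵢyᵢ / (Σxᵢ² + σ²/τ²).
Σxᵢyᵢ = 2·9 + 3·11 + 2·5 + 1·2 = 63; Σxᵢ² = 18; σ²/τ² = 1/9.
β̂_MAP = 63 / (18 + 1/9) = 63/(163/9) = 567/163 ≈ 3.479.

β̂_MAP = 3.479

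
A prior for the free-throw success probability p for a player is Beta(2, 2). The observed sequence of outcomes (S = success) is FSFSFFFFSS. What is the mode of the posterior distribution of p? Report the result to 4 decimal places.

Prior: Beta(2, 2).
Data: 4 successes in 10 trials (from the sequence). The binomial likelihood contributes p^4(1−p)^6, so the posterior is Beta(2+4, 2+6) = Beta(6, 8).
For Beta(a, b) with a, b > 1 the mode is (a−1)/(a+b−2) = 5/12 ≈ 0.4167.

p̂_MAP = 0.4167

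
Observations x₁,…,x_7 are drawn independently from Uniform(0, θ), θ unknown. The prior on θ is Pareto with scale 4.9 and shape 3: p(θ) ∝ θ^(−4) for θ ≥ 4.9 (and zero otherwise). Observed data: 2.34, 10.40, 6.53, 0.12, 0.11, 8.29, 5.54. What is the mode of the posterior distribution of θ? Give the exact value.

θ̂_MAP = 10.40

The Uniform(0, θ) likelihood is θ^(−n) for θ ≥ max(xᵢ), zero otherwise. Here max(xᵢ) = 10.40.
Posterior ∝ θ^(−4) · θ^(−7) = θ^(−11) on θ ≥ max(4.9, 10.40) = 10.40.
This density is strictly decreasing in θ, so the posterior mode lies at the lower boundary of the support.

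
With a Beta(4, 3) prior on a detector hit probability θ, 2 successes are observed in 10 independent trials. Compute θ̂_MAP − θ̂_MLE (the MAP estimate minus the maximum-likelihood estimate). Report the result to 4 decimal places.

MAP − MLE = 0.1333

Posterior is Beta(6, 11); MAP = (6−1)/(17−2) = 5/15 ≈ 0.33333.
MLE ignores the prior: θ̂_MLE = k/n = 2/10 ≈ 0.20000.
Difference = 5/15 − 2/10 = 2/15 ≈ 0.1333.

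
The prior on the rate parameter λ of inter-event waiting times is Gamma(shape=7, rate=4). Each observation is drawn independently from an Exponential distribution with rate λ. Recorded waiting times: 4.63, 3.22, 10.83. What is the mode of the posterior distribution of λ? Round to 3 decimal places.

The Exponential(rate=λ) likelihood is ∝ λ^n e^(−λΣtᵢ). Here n = 3 and Σtᵢ = 4.63 + 3.22 + 10.83 = 18.68.
Posterior ∝ λ^6e^(−4λ) · λ^3e^(−18.68λ) = λ^9e^(−22.68λ), i.e. Gamma(10, 22.68).
Mode = (a−1)/b = 9/22.68 ≈ 0.397.

λ̂_MAP = 0.397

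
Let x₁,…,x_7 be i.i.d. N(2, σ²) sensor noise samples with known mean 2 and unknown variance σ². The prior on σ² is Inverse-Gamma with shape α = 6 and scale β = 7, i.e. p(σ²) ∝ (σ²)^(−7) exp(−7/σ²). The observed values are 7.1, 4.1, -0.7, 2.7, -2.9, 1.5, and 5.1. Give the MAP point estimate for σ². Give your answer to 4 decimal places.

Sum of squared deviations about the known mean: SS = (7.1−2)² + (4.1−2)² + (-0.7−2)² + (2.7−2)² + (-2.9−2)² + (1.5−2)² + (5.1−2)² = 72.07.
The Normal likelihood contributes (σ²)^(−n/2) exp(−SS/(2σ²)), so the posterior is Inverse-Gamma(α + n/2, β + SS/2) = Inverse-Gamma(9.5, 43.035).
The mode of Inverse-Gamma(a, b) is b/(a+1) = 43.035/10.5 ≈ 4.0986.

σ̂²_MAP = 4.0986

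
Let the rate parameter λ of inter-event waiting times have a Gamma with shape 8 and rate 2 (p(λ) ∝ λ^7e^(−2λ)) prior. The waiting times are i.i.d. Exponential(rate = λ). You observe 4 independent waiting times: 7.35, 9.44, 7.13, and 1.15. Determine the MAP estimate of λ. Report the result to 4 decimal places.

λ̂_MAP = 0.4064

The Exponential(rate=λ) likelihood is ∝ λ^n e^(−λΣtᵢ). Here n = 4 and Σtᵢ = 7.35 + 9.44 + 7.13 + 1.15 = 25.07.
Posterior ∝ λ^7e^(−2λ) · λ^4e^(−25.07λ) = λ^11e^(−27.07λ), i.e. Gamma(12, 27.07).
Mode = (a−1)/b = 11/27.07 ≈ 0.4064.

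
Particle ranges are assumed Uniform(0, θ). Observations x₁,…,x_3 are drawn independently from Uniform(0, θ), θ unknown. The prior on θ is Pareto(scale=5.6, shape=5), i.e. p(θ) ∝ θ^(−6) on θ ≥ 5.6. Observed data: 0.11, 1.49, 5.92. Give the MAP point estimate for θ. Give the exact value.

θ̂_MAP = 5.92

The Uniform(0, θ) likelihood is θ^(−n) for θ ≥ max(xᵢ), zero otherwise. Here max(xᵢ) = 5.92.
Posterior ∝ θ^(−6) · θ^(−3) = θ^(−9) on θ ≥ max(5.6, 5.92) = 5.92.
This density is strictly decreasing in θ, so the posterior mode lies at the lower boundary of the support.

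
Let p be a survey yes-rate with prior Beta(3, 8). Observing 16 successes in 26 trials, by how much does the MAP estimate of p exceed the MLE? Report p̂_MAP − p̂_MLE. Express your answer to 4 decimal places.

MAP − MLE = -0.1011

Posterior is Beta(19, 18); MAP = (19−1)/(37−2) = 18/35 ≈ 0.51429.
MLE ignores the prior: p̂_MLE = k/n = 16/26 ≈ 0.61538.
Difference = 18/35 − 16/26 = -46/455 ≈ -0.1011.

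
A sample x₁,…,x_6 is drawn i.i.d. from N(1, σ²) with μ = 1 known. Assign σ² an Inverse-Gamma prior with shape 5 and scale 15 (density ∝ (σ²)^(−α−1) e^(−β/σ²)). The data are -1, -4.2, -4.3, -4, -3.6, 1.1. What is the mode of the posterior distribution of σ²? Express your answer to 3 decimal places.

Sum of squared deviations about the known mean: SS = (-1−1)² + (-4.2−1)² + (-4.3−1)² + (-4−1)² + (-3.6−1)² + (1.1−1)² = 105.3.
The Normal likelihood contributes (σ²)^(−n/2) exp(−SS/(2σ²)), so the posterior is Inverse-Gamma(α + n/2, β + SS/2) = Inverse-Gamma(8, 67.65).
The mode of Inverse-Gamma(a, b) is b/(a+1) = 67.65/9 ≈ 7.517.

σ̂²_MAP = 7.517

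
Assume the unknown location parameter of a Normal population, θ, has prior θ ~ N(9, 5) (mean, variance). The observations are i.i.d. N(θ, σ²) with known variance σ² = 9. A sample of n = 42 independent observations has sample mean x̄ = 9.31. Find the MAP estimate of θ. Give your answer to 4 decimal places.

θ̂_MAP = 9.2973

n = 42, x̄ = 9.31.
For a Normal prior and Normal likelihood with known variance, the posterior is Normal; its mode equals its mean, the precision-weighted average.
Prior precision 1/σ₀² = 1/5 = 0.2; data precision n/σ² = 42/9 = 14/3.
θ̂ = (0.2·9 + (14/3)·9.31) / (0.2 + 14/3) = (6787/150)/(73/15) = 6787/730 ≈ 9.2973.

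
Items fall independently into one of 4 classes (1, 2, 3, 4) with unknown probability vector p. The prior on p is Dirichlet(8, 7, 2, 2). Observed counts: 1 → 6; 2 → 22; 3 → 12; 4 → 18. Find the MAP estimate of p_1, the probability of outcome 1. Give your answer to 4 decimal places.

The posterior is Dirichlet(αᵢ + nᵢ) = Dirichlet(14, 29, 14, 20).
For a Dirichlet(a₁,…,a_K) with all aᵢ > 1, the mode has j-th component (aⱼ − 1)/(Σaᵢ − K).
Here Σaᵢ = 77 and K = 4, so p_1 = (14 − 1)/(77 − 4) = 13/73 ≈ 0.1781.

MAP estimate: 0.1781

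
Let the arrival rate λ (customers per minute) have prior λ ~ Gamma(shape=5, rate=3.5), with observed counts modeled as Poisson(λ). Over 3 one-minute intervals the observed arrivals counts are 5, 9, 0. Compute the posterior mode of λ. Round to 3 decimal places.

Σxᵢ = 5+9+0 = 14, with n = 3.
Posterior ∝ λ^4e^(−3.5λ) · λ^14e^(−3λ) = λ^18e^(−6.5λ), i.e. Gamma(shape=19, rate=6.5).
The mode of a Gamma(a, b) with a ≥ 1 (shape–rate) is (a−1)/b = 18/6.5 ≈ 2.769.

λ̂_MAP = 2.769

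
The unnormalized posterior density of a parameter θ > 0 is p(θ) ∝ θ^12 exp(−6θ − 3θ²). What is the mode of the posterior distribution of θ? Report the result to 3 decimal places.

θ̂_MAP = 1.000

ℓ'(θ) = 12/θ − 6 − 6θ. Setting this to zero and multiplying by θ: 6θ² + 6θ − 12 = 0.
θ = (−6 + √(6² + 4·6·12)) / (2·6) = (−6 + √324) / 12 = (−6 + 18)/12 = 1.
ℓ''(θ) = −12/θ² − 6 < 0, confirming a maximum.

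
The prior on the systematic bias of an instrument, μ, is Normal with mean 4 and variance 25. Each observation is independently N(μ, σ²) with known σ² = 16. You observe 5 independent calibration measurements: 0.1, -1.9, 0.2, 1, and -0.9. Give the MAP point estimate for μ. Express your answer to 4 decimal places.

μ̂_MAP = 0.1879

n = 5; x̄ = (0.1 + (-1.9) + 0.2 + 1 + (-0.9))/5 = -1.5/5 = -0.3.
For a Normal prior and Normal likelihood with known variance, the posterior is Normal; its mode equals its mean, the precision-weighted average.
Prior precision 1/σ₀² = 1/25 = 0.04; data precision n/σ² = 5/16 = 0.3125.
μ̂ = (0.04·4 + 0.3125·(-0.3)) / (0.04 + 0.3125) = 0.06625/0.3525 = 53/282 ≈ 0.1879.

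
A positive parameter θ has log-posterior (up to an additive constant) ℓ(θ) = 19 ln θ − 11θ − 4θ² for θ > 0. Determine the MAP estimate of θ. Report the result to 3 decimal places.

θ̂_MAP = 1.000

ℓ'(θ) = 19/θ − 11 − 8θ. Setting this to zero and multiplying by θ: 8θ² + 11θ − 19 = 0.
θ = (−11 + √(11² + 4·8·19)) / (2·8) = (−11 + √729) / 16 = (−11 + 27)/16 = 1.
ℓ''(θ) = −19/θ² − 8 < 0, confirming a maximum.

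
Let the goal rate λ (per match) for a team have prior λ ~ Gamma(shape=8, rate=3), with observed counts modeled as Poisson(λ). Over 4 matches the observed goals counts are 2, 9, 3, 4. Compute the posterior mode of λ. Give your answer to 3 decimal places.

λ̂_MAP = 3.571

Σxᵢ = 2+9+3+4 = 18, with n = 4.
Posterior ∝ λ^7e^(−3λ) · λ^18e^(−4λ) = λ^25e^(−7λ), i.e. Gamma(shape=26, rate=7).
The mode of a Gamma(a, b) with a ≥ 1 (shape–rate) is (a−1)/b = 25/7 ≈ 3.571.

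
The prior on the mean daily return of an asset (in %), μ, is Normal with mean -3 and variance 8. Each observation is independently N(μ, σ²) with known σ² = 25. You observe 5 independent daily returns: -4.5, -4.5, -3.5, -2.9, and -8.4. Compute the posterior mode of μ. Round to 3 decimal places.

n = 5; x̄ = ((-4.5) + (-4.5) + (-3.5) + (-2.9) + (-8.4))/5 = -23.8/5 = -4.76.
For a Normal prior and Normal likelihood with known variance, the posterior is Normal; its mode equals its mean, the precision-weighted average.
Prior precision 1/σ₀² = 1/8 = 0.125; data precision n/σ² = 5/25 = 0.2.
μ̂ = (0.125·(-3) + 0.2·(-4.76)) / (0.125 + 0.2) = (-1.327)/0.325 = -1327/325 ≈ -4.083.

μ̂_MAP = -4.083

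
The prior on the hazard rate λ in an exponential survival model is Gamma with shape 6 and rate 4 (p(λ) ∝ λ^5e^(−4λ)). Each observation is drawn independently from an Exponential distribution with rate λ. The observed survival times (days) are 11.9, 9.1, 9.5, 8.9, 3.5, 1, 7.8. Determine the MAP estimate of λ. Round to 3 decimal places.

The Exponential(rate=λ) likelihood is ∝ λ^n e^(−λΣtᵢ). Here n = 7 and Σtᵢ = 11.9 + 9.1 + 9.5 + 8.9 + 3.5 + 1 + 7.8 = 51.7.
Posterior ∝ λ^5e^(−4λ) · λ^7e^(−51.7λ) = λ^12e^(−55.7λ), i.e. Gamma(13, 55.7).
Mode = (a−1)/b = 12/55.7 ≈ 0.215.

λ̂_MAP = 0.215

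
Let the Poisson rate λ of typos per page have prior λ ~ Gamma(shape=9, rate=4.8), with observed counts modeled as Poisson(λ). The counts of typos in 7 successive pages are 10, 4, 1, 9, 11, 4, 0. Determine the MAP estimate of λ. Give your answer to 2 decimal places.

Σxᵢ = 10+4+1+9+11+4+0 = 39, with n = 7.
Posterior ∝ λ^8e^(−4.8λ) · λ^39e^(−7λ) = λ^47e^(−11.8λ), i.e. Gamma(shape=48, rate=11.8).
The mode of a Gamma(a, b) with a ≥ 1 (shape–rate) is (a−1)/b = 47/11.8 ≈ 3.98.

λ̂_MAP = 3.98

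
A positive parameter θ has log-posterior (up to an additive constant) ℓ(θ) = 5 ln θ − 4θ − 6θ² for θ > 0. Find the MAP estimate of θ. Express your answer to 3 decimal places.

ℓ'(θ) = 5/θ − 4 − 12θ. Setting this to zero and multiplying by θ: 12θ² + 4θ − 5 = 0.
θ = (−4 + √(4² + 4·12·5)) / (2·12) = (−4 + √256) / 24 = (−4 + 16)/24 = 1/2.
ℓ''(θ) = −5/θ² − 12 < 0, confirming a maximum.

θ̂_MAP = 0.500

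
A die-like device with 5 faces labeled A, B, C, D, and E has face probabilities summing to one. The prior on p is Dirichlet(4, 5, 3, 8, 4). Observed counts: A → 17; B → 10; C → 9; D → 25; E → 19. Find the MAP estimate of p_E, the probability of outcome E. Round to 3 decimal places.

MAP estimate of p_E = 0.222

The posterior is Dirichlet(αᵢ + nᵢ) = Dirichlet(21, 15, 12, 33, 23).
For a Dirichlet(a₁,…,a_K) with all aᵢ > 1, the mode has j-th component (aⱼ − 1)/(Σaᵢ − K).
Here Σaᵢ = 104 and K = 5, so p_E = (23 − 1)/(104 − 5) = 22/99 ≈ 0.222.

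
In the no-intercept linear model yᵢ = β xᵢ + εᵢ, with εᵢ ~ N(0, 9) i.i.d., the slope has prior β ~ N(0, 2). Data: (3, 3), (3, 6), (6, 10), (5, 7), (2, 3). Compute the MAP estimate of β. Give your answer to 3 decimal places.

log p(β | y) = −Σ(yᵢ − βxᵢ)²/(2·9) − β²/(2·2) + const.
Setting the derivative to zero: Σxᵢ(yᵢ − βxᵢ)/9 − β/2 = 0, so β = Σxᵢyᵢ / (Σxᵢ² + σ²/τ²).
Σxᵢyᵢ = 3·3 + 3·6 + 6·10 + 5·7 + 2·3 = 128; Σxᵢ² = 83; σ²/τ² = 4.5.
β̂_MAP = 128 / (83 + 4.5) = 128/87.5 ≈ 1.463.

β̂_MAP = 1.463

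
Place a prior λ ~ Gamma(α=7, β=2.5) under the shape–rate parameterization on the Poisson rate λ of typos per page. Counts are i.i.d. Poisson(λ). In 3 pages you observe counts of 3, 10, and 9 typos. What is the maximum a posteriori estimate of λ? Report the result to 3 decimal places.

Σxᵢ = 3+10+9 = 22, with n = 3.
Posterior ∝ λ^6e^(−2.5λ) · λ^22e^(−3λ) = λ^28e^(−5.5λ), i.e. Gamma(shape=29, rate=5.5).
The mode of a Gamma(a, b) with a ≥ 1 (shape–rate) is (a−1)/b = 28/5.5 ≈ 5.091.

λ̂_MAP = 5.091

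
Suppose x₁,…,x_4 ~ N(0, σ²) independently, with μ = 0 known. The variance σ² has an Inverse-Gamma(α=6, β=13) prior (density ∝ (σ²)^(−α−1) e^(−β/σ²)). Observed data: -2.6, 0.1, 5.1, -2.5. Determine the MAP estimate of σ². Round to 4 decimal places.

Sum of squared deviations about the known mean: SS = (-2.6−0)² + (0.1−0)² + (5.1−0)² + (-2.5−0)² = 39.03.
The Normal likelihood contributes (σ²)^(−n/2) exp(−SS/(2σ²)), so the posterior is Inverse-Gamma(α + n/2, β + SS/2) = Inverse-Gamma(8, 32.515).
The mode of Inverse-Gamma(a, b) is b/(a+1) = 32.515/9 ≈ 3.6128.

σ̂²_MAP = 3.6128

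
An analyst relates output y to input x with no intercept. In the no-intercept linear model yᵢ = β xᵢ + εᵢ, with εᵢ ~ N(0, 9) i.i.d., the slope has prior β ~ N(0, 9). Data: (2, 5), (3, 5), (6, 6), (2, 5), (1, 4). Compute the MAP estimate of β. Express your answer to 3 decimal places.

log p(β | y) = −Σ(yᵢ − βxᵢ)²/(2·9) − β²/(2·9) + const.
Setting the derivative to zero: Σxᵢ(yᵢ − βxᵢ)/9 − β/9 = 0, so β = Σxᵢyᵢ / (Σxᵢ² + σ²/τ²).
Σxᵢyᵢ = 2·5 + 3·5 + 6·6 + 2·5 + 1·4 = 75; Σxᵢ² = 54; σ²/τ² = 1.
β̂_MAP = 75 / (54 + 1) = 75/55 ≈ 1.364.

β̂_MAP = 1.364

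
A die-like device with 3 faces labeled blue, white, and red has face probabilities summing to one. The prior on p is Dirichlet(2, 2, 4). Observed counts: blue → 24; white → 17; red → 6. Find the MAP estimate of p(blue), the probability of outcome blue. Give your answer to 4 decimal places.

MAP estimate of p(blue) = 0.4808

The posterior is Dirichlet(αᵢ + nᵢ) = Dirichlet(26, 19, 10).
For a Dirichlet(a₁,…,a_K) with all aᵢ > 1, the mode has j-th component (aⱼ − 1)/(Σaᵢ − K).
Here Σaᵢ = 55 and K = 3, so p(blue) = (26 − 1)/(55 − 3) = 25/52 ≈ 0.4808.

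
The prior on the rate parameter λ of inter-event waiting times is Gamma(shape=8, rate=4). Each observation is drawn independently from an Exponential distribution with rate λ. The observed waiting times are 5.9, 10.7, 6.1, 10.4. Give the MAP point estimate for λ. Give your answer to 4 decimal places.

λ̂_MAP = 0.2965

The Exponential(rate=λ) likelihood is ∝ λ^n e^(−λΣtᵢ). Here n = 4 and Σtᵢ = 5.9 + 10.7 + 6.1 + 10.4 = 33.1.
Posterior ∝ λ^7e^(−4λ) · λ^4e^(−33.1λ) = λ^11e^(−37.1λ), i.e. Gamma(12, 37.1).
Mode = (a−1)/b = 11/37.1 ≈ 0.2965.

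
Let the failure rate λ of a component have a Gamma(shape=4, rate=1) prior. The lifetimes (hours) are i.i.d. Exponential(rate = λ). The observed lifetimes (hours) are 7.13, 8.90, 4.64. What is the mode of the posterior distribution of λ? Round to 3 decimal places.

The Exponential(rate=λ) likelihood is ∝ λ^n e^(−λΣtᵢ). Here n = 3 and Σtᵢ = 7.13 + 8.90 + 4.64 = 20.67.
Posterior ∝ λ^3e^(−1λ) · λ^3e^(−20.67λ) = λ^6e^(−21.67λ), i.e. Gamma(7, 21.67).
Mode = (a−1)/b = 6/21.67 ≈ 0.277.

λ̂_MAP = 0.277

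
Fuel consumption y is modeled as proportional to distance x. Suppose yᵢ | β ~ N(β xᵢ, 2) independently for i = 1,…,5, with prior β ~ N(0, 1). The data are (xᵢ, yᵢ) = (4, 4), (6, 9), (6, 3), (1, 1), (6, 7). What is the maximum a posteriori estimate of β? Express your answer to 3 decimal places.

log p(β | y) = −Σ(yᵢ − βxᵢ)²/(2·2) − β²/(2·1) + const.
Setting the derivative to zero: Σxᵢ(yᵢ − βxᵢ)/2 − β/1 = 0, so β = Σxᵢyᵢ / (Σxᵢ² + σ²/τ²).
Σxᵢyᵢ = 4·4 + 6·9 + 6·3 + 1·1 + 6·7 = 131; Σxᵢ² = 125; σ²/τ² = 2.
β̂_MAP = 131 / (125 + 2) = 131/127 ≈ 1.031.

β̂_MAP = 1.031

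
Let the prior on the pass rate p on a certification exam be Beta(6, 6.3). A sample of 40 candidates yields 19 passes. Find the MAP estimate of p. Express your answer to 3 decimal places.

Prior: Beta(6, 6.3).
Data: 19 successes in 40 trials. The binomial likelihood contributes p^19(1−p)^21, so the posterior is Beta(6+19, 6.3+21) = Beta(25, 27.3).
For Beta(a, b) with a, b > 1 the mode is (a−1)/(a+b−2) = 24/50.3 ≈ 0.477.

p̂_MAP = 0.477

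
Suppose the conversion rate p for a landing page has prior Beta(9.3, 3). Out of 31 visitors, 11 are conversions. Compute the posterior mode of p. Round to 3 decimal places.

p̂_MAP = 0.467

Prior: Beta(9.3, 3).
Data: 11 successes in 31 trials. The binomial likelihood contributes p^11(1−p)^20, so the posterior is Beta(9.3+11, 3+20) = Beta(20.3, 23).
For Beta(a, b) with a, b > 1 the mode is (a−1)/(a+b−2) = 19.3/41.3 ≈ 0.467.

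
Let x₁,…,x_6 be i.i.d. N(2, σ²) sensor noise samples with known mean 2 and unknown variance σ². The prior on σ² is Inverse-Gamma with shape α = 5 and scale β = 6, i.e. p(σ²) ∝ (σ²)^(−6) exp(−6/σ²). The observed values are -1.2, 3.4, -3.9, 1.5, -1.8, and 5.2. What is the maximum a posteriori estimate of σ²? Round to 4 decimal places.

Sum of squared deviations about the known mean: SS = (-1.2−2)² + (3.4−2)² + (-3.9−2)² + (1.5−2)² + (-1.8−2)² + (5.2−2)² = 71.94.
The Normal likelihood contributes (σ²)^(−n/2) exp(−SS/(2σ²)), so the posterior is Inverse-Gamma(α + n/2, β + SS/2) = Inverse-Gamma(8, 41.97).
The mode of Inverse-Gamma(a, b) is b/(a+1) = 41.97/9 ≈ 4.6633.

σ̂²_MAP = 4.6633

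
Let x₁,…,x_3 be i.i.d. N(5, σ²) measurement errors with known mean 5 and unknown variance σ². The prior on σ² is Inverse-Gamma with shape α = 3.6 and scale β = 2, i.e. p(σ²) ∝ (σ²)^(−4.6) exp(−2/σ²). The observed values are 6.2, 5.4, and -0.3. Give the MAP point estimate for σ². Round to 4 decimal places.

Sum of squared deviations about the known mean: SS = (6.2−5)² + (5.4−5)² + (-0.3−5)² = 29.69.
The Normal likelihood contributes (σ²)^(−n/2) exp(−SS/(2σ²)), so the posterior is Inverse-Gamma(α + n/2, β + SS/2) = Inverse-Gamma(5.1, 16.845).
The mode of Inverse-Gamma(a, b) is b/(a+1) = 16.845/6.1 ≈ 2.7615.

σ̂²_MAP = 2.7615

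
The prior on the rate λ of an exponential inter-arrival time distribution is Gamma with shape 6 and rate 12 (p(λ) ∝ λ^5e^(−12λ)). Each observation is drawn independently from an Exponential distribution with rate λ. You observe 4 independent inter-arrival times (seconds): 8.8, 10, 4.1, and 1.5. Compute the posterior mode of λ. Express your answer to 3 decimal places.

The Exponential(rate=λ) likelihood is ∝ λ^n e^(−λΣtᵢ). Here n = 4 and Σtᵢ = 8.8 + 10 + 4.1 + 1.5 = 24.4.
Posterior ∝ λ^5e^(−12λ) · λ^4e^(−24.4λ) = λ^9e^(−36.4λ), i.e. Gamma(10, 36.4).
Mode = (a−1)/b = 9/36.4 ≈ 0.247.

λ̂_MAP = 0.247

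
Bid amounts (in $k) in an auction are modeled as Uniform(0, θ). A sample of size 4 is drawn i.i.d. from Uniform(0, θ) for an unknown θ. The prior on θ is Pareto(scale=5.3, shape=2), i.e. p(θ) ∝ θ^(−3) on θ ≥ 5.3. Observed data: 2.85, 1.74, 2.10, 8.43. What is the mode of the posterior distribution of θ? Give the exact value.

θ̂_MAP = 8.43

The Uniform(0, θ) likelihood is θ^(−n) for θ ≥ max(xᵢ), zero otherwise. Here max(xᵢ) = 8.43.
Posterior ∝ θ^(−3) · θ^(−4) = θ^(−7) on θ ≥ max(5.3, 8.43) = 8.43.
This density is strictly decreasing in θ, so the posterior mode lies at the lower boundary of the support.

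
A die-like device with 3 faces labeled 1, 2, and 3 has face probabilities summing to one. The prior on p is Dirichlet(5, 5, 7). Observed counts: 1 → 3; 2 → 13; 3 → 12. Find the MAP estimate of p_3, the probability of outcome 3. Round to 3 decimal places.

The posterior is Dirichlet(αᵢ + nᵢ) = Dirichlet(8, 18, 19).
For a Dirichlet(a₁,…,a_K) with all aᵢ > 1, the mode has j-th component (aⱼ − 1)/(Σaᵢ − K).
Here Σaᵢ = 45 and K = 3, so p_3 = (19 − 1)/(45 − 3) = 18/42 ≈ 0.429.

MAP estimate: 0.429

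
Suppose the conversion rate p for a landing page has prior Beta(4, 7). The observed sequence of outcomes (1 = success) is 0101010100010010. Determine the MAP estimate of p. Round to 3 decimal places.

Prior: Beta(4, 7).
Data: 6 successes in 16 trials (from the sequence). The binomial likelihood contributes p^6(1−p)^10, so the posterior is Beta(4+6, 7+10) = Beta(10, 17).
For Beta(a, b) with a, b > 1 the mode is (a−1)/(a+b−2) = 9/25 ≈ 0.360.

p̂_MAP = 0.360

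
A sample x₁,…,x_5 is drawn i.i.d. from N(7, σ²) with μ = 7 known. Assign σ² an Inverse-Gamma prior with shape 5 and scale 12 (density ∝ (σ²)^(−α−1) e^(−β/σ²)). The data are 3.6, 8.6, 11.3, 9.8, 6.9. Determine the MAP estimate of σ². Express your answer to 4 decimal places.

σ̂²_MAP = 3.7918

Sum of squared deviations about the known mean: SS = (3.6−7)² + (8.6−7)² + (11.3−7)² + (9.8−7)² + (6.9−7)² = 40.46.
The Normal likelihood contributes (σ²)^(−n/2) exp(−SS/(2σ²)), so the posterior is Inverse-Gamma(α + n/2, β + SS/2) = Inverse-Gamma(7.5, 32.23).
The mode of Inverse-Gamma(a, b) is b/(a+1) = 32.23/8.5 ≈ 3.7918.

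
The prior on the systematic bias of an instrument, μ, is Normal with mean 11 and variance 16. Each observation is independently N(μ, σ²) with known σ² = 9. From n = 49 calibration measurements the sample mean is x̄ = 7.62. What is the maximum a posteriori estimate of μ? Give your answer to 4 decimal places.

n = 49, x̄ = 7.62.
For a Normal prior and Normal likelihood with known variance, the posterior is Normal; its mode equals its mean, the precision-weighted average.
Prior precision 1/σ₀² = 1/16 = 0.0625; data precision n/σ² = 49/9.
μ̂ = (0.0625·11 + (49/9)·7.62) / (0.0625 + 49/9) = (50609/1200)/(793/144) = 11679/1525 ≈ 7.6584.

μ̂_MAP = 7.6584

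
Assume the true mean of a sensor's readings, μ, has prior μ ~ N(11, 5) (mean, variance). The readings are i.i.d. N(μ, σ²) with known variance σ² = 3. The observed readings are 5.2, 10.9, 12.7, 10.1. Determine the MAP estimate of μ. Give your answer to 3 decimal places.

μ̂_MAP = 9.891

n = 4; x̄ = (5.2 + 10.9 + 12.7 + 10.1)/4 = 38.9/4 = 9.725.
For a Normal prior and Normal likelihood with known variance, the posterior is Normal; its mode equals its mean, the precision-weighted average.
Prior precision 1/σ₀² = 1/5 = 0.2; data precision n/σ² = 4/3.
μ̂ = (0.2·11 + (4/3)·9.725) / (0.2 + 4/3) = (91/6)/(23/15) = 455/46 ≈ 9.891.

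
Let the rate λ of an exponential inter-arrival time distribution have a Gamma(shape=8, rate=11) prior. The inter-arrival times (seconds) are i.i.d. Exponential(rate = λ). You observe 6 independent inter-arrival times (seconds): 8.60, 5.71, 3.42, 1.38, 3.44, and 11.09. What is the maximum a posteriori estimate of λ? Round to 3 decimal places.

λ̂_MAP = 0.291

The Exponential(rate=λ) likelihood is ∝ λ^n e^(−λΣtᵢ). Here n = 6 and Σtᵢ = 8.60 + 5.71 + 3.42 + 1.38 + 3.44 + 11.09 = 33.64.
Posterior ∝ λ^7e^(−11λ) · λ^6e^(−33.64λ) = λ^13e^(−44.64λ), i.e. Gamma(14, 44.64).
Mode = (a−1)/b = 13/44.64 ≈ 0.291.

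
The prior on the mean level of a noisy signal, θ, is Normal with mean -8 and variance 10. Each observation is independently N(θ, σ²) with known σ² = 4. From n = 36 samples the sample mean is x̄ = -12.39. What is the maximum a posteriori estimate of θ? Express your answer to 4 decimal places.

n = 36, x̄ = -12.39.
For a Normal prior and Normal likelihood with known variance, the posterior is Normal; its mode equals its mean, the precision-weighted average.
Prior precision 1/σ₀² = 1/10 = 0.1; data precision n/σ² = 36/4 = 9.
θ̂ = (0.1·(-8) + 9·(-12.39)) / (0.1 + 9) = (-112.31)/9.1 = -11231/910 ≈ -12.3418.

θ̂_MAP = -12.3418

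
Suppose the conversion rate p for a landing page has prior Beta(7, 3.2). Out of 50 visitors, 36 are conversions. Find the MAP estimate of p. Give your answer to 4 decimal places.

p̂_MAP = 0.7216

Prior: Beta(7, 3.2).
Data: 36 successes in 50 trials. The binomial likelihood contributes p^36(1−p)^14, so the posterior is Beta(7+36, 3.2+14) = Beta(43, 17.2).
For Beta(a, b) with a, b > 1 the mode is (a−1)/(a+b−2) = 42/58.2 ≈ 0.7216.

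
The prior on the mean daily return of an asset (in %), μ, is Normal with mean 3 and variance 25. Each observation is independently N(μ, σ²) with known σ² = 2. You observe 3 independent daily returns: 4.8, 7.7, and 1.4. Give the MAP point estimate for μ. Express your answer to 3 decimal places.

μ̂_MAP = 4.591

n = 3; x̄ = (4.8 + 7.7 + 1.4)/3 = 13.9/3 = 139/30 ≈ 4.6333.
For a Normal prior and Normal likelihood with known variance, the posterior is Normal; its mode equals its mean, the precision-weighted average.
Prior precision 1/σ₀² = 1/25 = 0.04; data precision n/σ² = 3/2 = 1.5.
μ̂ = (0.04·3 + 1.5·(139/30)) / (0.04 + 1.5) = 7.07/1.54 = 101/22 ≈ 4.591.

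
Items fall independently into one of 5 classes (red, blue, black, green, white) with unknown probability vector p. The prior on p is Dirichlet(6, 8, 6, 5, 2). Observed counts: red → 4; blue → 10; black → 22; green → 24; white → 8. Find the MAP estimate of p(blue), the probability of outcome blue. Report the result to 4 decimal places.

The posterior is Dirichlet(αᵢ + nᵢ) = Dirichlet(10, 18, 28, 29, 10).
For a Dirichlet(a₁,…,a_K) with all aᵢ > 1, the mode has j-th component (aⱼ − 1)/(Σaᵢ − K).
Here Σaᵢ = 95 and K = 5, so p(blue) = (18 − 1)/(95 − 5) = 17/90 ≈ 0.1889.

MAP estimate of p(blue) = 0.1889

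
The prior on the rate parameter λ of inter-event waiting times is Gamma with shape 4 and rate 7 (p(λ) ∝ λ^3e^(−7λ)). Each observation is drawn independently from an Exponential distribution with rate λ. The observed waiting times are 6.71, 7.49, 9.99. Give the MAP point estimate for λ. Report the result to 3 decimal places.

λ̂_MAP = 0.192

The Exponential(rate=λ) likelihood is ∝ λ^n e^(−λΣtᵢ). Here n = 3 and Σtᵢ = 6.71 + 7.49 + 9.99 = 24.19.
Posterior ∝ λ^3e^(−7λ) · λ^3e^(−24.19λ) = λ^6e^(−31.19λ), i.e. Gamma(7, 31.19).
Mode = (a−1)/b = 6/31.19 ≈ 0.192.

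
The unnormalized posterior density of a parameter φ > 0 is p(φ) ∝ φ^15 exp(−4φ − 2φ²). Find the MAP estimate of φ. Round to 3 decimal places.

φ̂_MAP = 1.500

ℓ'(φ) = 15/φ − 4 − 4φ. Setting this to zero and multiplying by φ: 4φ² + 4φ − 15 = 0.
φ = (−4 + √(4² + 4·4·15)) / (2·4) = (−4 + √256) / 8 = (−4 + 16)/8 = 3/2.
ℓ''(φ) = −15/φ² − 4 < 0, confirming a maximum.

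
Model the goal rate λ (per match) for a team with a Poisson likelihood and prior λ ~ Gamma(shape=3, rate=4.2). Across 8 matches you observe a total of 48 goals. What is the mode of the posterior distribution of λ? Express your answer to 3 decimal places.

Σxᵢ = 48, n = 8.
Posterior ∝ λ^2e^(−4.2λ) · λ^48e^(−8λ) = λ^50e^(−12.2λ), i.e. Gamma(shape=51, rate=12.2).
The mode of a Gamma(a, b) with a ≥ 1 (shape–rate) is (a−1)/b = 50/12.2 ≈ 4.098.

λ̂_MAP = 4.098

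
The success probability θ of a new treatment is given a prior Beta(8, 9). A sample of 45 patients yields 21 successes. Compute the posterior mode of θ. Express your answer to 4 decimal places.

θ̂_MAP = 0.4667

Prior: Beta(8, 9).
Data: 21 successes in 45 trials. The binomial likelihood contributes θ^21(1−θ)^24, so the posterior is Beta(8+21, 9+24) = Beta(29, 33).
For Beta(a, b) with a, b > 1 the mode is (a−1)/(a+b−2) = 28/60 ≈ 0.4667.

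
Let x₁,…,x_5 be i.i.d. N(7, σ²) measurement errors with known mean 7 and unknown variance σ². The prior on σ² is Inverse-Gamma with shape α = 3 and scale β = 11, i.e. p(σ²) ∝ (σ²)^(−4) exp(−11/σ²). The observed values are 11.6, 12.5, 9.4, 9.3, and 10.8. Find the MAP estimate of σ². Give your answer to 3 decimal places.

Sum of squared deviations about the known mean: SS = (11.6−7)² + (12.5−7)² + (9.4−7)² + (9.3−7)² + (10.8−7)² = 76.9.
The Normal likelihood contributes (σ²)^(−n/2) exp(−SS/(2σ²)), so the posterior is Inverse-Gamma(α + n/2, β + SS/2) = Inverse-Gamma(5.5, 49.45).
The mode of Inverse-Gamma(a, b) is b/(a+1) = 49.45/6.5 ≈ 7.608.

σ̂²_MAP = 7.608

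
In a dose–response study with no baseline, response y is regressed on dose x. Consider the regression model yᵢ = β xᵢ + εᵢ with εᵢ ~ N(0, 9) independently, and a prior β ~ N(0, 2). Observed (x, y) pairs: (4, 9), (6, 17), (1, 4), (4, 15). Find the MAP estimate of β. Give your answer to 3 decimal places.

log p(β | y) = −Σ(yᵢ − βxᵢ)²/(2·9) − β²/(2·2) + const.
Setting the derivative to zero: Σxᵢ(yᵢ − βxᵢ)/9 − β/2 = 0, so β = Σxᵢyᵢ / (Σxᵢ² + σ²/τ²).
Σxᵢyᵢ = 4·9 + 6·17 + 1·4 + 4·15 = 202; Σxᵢ² = 69; σ²/τ² = 4.5.
β̂_MAP = 202 / (69 + 4.5) = 202/73.5 ≈ 2.748.

β̂_MAP = 2.748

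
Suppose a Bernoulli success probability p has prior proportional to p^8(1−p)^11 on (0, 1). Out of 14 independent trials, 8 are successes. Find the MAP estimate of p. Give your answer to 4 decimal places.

p̂_MAP = 0.4848

The prior density ∝ p^8(1−p)^11 is the kernel of Beta(9, 12).
Data: 8 successes in 14 trials. The binomial likelihood contributes p^8(1−p)^6, so the posterior is Beta(9+8, 12+6) = Beta(17, 18).
For Beta(a, b) with a, b > 1 the mode is (a−1)/(a+b−2) = 16/33 ≈ 0.4848.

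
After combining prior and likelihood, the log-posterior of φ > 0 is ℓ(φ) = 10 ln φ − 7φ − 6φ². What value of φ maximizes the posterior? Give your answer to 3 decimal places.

φ̂_MAP = 0.667

ℓ'(φ) = 10/φ − 7 − 12φ. Setting this to zero and multiplying by φ: 12φ² + 7φ − 10 = 0.
φ = (−7 + √(7² + 4·12·10)) / (2·12) = (−7 + √529) / 24 = (−7 + 23)/24 = 2/3.
ℓ''(φ) = −10/φ² − 12 < 0, confirming a maximum.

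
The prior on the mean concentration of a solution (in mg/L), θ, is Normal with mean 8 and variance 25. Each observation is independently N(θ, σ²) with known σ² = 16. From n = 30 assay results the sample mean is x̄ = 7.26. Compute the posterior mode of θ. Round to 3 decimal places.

θ̂_MAP = 7.275

n = 30, x̄ = 7.26.
For a Normal prior and Normal likelihood with known variance, the posterior is Normal; its mode equals its mean, the precision-weighted average.
Prior precision 1/σ₀² = 1/25 = 0.04; data precision n/σ² = 30/16 = 1.875.
θ̂ = (0.04·8 + 1.875·7.26) / (0.04 + 1.875) = 13.9325/1.915 = 5573/766 ≈ 7.275.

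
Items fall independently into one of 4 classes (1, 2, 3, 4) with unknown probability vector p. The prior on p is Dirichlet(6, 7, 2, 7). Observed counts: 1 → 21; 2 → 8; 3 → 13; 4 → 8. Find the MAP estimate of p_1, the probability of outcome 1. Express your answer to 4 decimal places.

The posterior is Dirichlet(αᵢ + nᵢ) = Dirichlet(27, 15, 15, 15).
For a Dirichlet(a₁,…,a_K) with all aᵢ > 1, the mode has j-th component (aⱼ − 1)/(Σaᵢ − K).
Here Σaᵢ = 72 and K = 4, so p_1 = (27 − 1)/(72 − 4) = 26/68 ≈ 0.3824.

MAP estimate: 0.3824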